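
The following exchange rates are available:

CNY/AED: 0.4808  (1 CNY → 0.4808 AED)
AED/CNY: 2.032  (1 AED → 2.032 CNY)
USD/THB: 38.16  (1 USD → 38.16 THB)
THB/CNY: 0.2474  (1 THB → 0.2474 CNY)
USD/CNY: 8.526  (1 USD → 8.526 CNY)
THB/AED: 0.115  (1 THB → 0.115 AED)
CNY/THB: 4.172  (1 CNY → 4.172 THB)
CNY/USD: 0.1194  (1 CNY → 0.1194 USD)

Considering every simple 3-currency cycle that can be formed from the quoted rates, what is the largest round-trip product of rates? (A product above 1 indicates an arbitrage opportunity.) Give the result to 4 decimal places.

1.1272

USD→THB→CNY→USD: 38.16 × 0.2474 × 0.1194 = 1.12723
AED→CNY→THB→AED: 2.032 × 4.172 × 0.115 = 0.97491
Maximum is USD→THB→CNY→USD at 1.1272; arbitrage exists.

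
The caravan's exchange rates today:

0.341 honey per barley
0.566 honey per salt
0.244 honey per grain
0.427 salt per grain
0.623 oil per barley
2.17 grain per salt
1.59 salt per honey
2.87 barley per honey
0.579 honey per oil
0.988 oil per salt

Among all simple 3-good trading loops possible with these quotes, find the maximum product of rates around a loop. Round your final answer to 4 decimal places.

barley→oil→honey→barley: 0.623 × 0.579 × 2.87 = 1.03526
honey→salt→oil→honey: 1.59 × 0.988 × 0.579 = 0.90956
grain→honey→salt→grain: 0.244 × 1.59 × 2.17 = 0.84187
Maximum is barley→oil→honey→barley at 1.0353; arbitrage exists.

1.0353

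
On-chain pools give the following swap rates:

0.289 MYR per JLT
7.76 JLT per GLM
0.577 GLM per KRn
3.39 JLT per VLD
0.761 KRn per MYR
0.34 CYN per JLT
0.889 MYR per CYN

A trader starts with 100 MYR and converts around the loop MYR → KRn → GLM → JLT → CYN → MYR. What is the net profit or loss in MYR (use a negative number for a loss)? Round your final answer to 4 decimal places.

100 MYR × 0.761 = 76.1 KRn
76.1 KRn × 0.577 = 43.9097 GLM
43.9097 GLM × 7.76 = 340.739272 JLT
340.739272 JLT × 0.34 = 115.85135248 CYN
115.85135248 CYN × 0.889 = 102.99185235472 MYR
Net change: 102.99185235472 − 100 = 2.99185235472 MYR

2.9919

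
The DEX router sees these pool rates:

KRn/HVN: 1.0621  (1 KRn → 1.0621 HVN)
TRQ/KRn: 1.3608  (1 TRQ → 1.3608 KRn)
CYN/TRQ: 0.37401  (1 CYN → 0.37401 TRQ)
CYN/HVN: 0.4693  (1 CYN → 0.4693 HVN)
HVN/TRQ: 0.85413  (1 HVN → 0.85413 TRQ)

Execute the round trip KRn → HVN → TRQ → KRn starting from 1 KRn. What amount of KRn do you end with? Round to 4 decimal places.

1.2345

1 KRn × 1.0621 = 1.0621 HVN
1.0621 HVN × 0.85413 = 0.907171473 TRQ
0.907171473 TRQ × 1.3608 = 1.2344789404584 KRn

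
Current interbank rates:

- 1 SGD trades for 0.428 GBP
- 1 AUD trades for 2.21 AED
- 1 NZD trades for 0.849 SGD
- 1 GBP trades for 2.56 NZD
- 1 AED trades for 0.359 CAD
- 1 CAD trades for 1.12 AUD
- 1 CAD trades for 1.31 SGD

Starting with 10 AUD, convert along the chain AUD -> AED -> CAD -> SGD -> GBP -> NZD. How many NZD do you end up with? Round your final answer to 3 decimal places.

11.388

10 AUD × 2.21 = 22.1 AED
22.1 AED × 0.359 = 7.9339 CAD
7.9339 CAD × 1.31 = 10.393409 SGD
10.393409 SGD × 0.428 = 4.448379052 GBP
4.448379052 GBP × 2.56 = 11.38785037312 NZD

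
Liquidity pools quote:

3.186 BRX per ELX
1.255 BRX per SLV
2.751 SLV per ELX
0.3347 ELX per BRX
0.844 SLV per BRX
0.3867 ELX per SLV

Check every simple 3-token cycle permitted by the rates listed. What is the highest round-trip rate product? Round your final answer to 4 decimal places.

1.1556

BRX→ELX→SLV→BRX: 0.3347 × 2.751 × 1.255 = 1.15555
BRX→SLV→ELX→BRX: 0.844 × 0.3867 × 3.186 = 1.03983
Maximum is BRX→ELX→SLV→BRX at 1.1556; arbitrage exists.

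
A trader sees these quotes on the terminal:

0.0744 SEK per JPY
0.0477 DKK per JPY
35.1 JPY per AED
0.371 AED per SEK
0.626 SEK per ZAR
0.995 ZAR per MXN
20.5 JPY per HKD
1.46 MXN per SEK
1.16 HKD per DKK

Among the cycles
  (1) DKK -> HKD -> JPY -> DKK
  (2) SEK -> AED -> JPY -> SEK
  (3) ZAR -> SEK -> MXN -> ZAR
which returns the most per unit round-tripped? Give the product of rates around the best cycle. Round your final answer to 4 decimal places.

1.1343

(1) 1.16 × 20.5 × 0.0477 = 1.13431
(2) 0.371 × 35.1 × 0.0744 = 0.96884
(3) 0.626 × 1.46 × 0.995 = 0.90939
Highest is cycle (1) at 1.1343 (>1, arbitrage).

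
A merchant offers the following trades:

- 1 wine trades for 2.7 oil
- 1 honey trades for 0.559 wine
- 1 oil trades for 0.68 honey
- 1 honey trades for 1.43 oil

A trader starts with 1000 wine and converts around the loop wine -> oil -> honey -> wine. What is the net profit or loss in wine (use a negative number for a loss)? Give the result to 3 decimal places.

26.324

1000 wine × 2.7 = 2700 oil
2700 oil × 0.68 = 1836 honey
1836 honey × 0.559 = 1026.324 wine
Net change: 1026.324 − 1000 = 26.324 wine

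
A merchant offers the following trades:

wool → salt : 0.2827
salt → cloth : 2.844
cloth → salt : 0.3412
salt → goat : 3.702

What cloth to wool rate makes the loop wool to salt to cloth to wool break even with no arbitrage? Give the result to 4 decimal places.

1.2438

Known legs of the cycle: 0.2827 × 2.844 = 0.8039988
For no arbitrage the full-cycle product must be 1, so the missing rate is 1 / 0.8039988 ≈ 1.243783.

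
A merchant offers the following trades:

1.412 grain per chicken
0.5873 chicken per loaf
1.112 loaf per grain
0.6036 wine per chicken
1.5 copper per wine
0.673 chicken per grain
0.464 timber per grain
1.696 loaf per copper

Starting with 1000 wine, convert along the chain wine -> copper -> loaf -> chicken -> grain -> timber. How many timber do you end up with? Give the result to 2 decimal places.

1000 wine × 1.5 = 1500 copper
1500 copper × 1.696 = 2544 loaf
2544 loaf × 0.5873 = 1494.0912 chicken
1494.0912 chicken × 1.412 = 2109.6567744 grain
2109.6567744 grain × 0.464 = 978.8807433216 timber

978.88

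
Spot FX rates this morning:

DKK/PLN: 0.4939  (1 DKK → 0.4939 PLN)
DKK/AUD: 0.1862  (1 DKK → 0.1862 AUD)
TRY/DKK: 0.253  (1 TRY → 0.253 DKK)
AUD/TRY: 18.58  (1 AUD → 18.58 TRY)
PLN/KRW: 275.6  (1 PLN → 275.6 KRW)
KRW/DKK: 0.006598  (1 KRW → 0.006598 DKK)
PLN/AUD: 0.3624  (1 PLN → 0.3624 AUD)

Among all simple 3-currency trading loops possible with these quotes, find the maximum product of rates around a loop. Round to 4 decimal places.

KRW→DKK→PLN→KRW: 0.006598 × 0.4939 × 275.6 = 0.89811
AUD→TRY→DKK→AUD: 18.58 × 0.253 × 0.1862 = 0.87528
Maximum is KRW→DKK→PLN→KRW at 0.8981; no arbitrage — every cycle loses value.

0.8981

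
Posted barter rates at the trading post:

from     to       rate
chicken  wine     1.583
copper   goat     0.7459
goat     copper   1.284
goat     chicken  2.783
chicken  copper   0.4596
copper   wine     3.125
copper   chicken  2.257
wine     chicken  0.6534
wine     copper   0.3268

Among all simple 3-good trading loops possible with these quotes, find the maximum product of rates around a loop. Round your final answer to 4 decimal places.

1.1676

copper→chicken→wine→copper: 2.257 × 1.583 × 0.3268 = 1.16760
copper→goat→chicken→copper: 0.7459 × 2.783 × 0.4596 = 0.95406
copper→wine→chicken→copper: 3.125 × 0.6534 × 0.4596 = 0.93845
Maximum is copper→chicken→wine→copper at 1.1676; arbitrage exists.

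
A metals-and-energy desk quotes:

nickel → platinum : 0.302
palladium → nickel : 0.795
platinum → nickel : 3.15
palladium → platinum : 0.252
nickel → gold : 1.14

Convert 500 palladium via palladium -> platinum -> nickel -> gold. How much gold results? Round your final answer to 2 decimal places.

500 palladium × 0.252 = 126 platinum
126 platinum × 3.15 = 396.9 nickel
396.9 nickel × 1.14 = 452.466 gold

452.47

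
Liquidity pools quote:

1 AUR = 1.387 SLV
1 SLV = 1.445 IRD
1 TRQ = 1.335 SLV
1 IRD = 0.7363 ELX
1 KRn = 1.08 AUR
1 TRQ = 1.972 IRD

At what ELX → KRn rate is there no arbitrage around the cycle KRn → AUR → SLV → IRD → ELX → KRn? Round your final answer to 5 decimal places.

0.62745

Known legs of the cycle: 1.08 × 1.387 × 1.445 × 0.7363 = 1.59375978486
For no arbitrage the full-cycle product must be 1, so the missing rate is 1 / 1.59375978486 ≈ 0.6274471.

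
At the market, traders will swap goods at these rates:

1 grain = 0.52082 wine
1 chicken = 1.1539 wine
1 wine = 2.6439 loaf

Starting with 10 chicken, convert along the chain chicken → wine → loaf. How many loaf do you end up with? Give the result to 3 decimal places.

10 chicken × 1.1539 = 11.539 wine
11.539 wine × 2.6439 = 30.5079621 loaf

30.508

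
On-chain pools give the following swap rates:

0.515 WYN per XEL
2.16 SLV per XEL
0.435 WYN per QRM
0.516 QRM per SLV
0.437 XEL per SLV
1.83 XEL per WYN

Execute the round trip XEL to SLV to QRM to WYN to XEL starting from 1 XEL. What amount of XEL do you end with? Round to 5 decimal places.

0.88725

1 XEL × 2.16 = 2.16 SLV
2.16 SLV × 0.516 = 1.11456 QRM
1.11456 QRM × 0.435 = 0.4848336 WYN
0.4848336 WYN × 1.83 = 0.887245488 XEL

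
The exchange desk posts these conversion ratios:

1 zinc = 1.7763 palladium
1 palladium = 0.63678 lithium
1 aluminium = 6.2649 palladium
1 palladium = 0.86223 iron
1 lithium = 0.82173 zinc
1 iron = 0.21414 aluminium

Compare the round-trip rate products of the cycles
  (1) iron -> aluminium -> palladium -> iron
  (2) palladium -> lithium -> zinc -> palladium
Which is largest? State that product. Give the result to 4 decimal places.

(1) 0.21414 × 6.2649 × 0.86223 = 1.15674
(2) 0.63678 × 0.82173 × 1.7763 = 0.92947
Highest is cycle (1) at 1.1567 (>1, arbitrage).

1.1567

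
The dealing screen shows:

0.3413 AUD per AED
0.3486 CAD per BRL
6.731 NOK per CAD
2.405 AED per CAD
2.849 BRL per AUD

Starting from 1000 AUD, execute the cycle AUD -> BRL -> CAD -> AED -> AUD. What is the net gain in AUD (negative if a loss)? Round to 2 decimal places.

1000 AUD × 2.849 = 2849 BRL
2849 BRL × 0.3486 = 993.1614 CAD
993.1614 CAD × 2.405 = 2388.553167 AED
2388.553167 AED × 0.3413 = 815.2131958971 AUD
Net change: 815.2131958971 − 1000 = -184.7868041029 AUD

-184.79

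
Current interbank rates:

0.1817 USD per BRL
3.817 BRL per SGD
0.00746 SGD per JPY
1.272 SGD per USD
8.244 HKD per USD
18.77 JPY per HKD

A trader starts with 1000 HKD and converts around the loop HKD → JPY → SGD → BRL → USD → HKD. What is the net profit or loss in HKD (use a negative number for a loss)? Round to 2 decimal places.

-199.40

1000 HKD × 18.77 = 18770 JPY
18770 JPY × 0.00746 = 140.0242 SGD
140.0242 SGD × 3.817 = 534.4723714 BRL
534.4723714 BRL × 0.1817 = 97.11362988338 USD
97.11362988338 USD × 8.244 = 800.60476475858472 HKD
Net change: 800.60476475858472 − 1000 = -199.39523524141528 HKD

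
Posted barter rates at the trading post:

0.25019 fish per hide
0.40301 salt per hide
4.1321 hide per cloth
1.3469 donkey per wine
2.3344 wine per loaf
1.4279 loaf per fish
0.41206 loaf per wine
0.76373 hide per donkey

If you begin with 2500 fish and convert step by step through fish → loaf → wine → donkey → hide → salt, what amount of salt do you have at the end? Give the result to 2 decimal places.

3454.65

2500 fish × 1.4279 = 3569.75 loaf
3569.75 loaf × 2.3344 = 8333.2244 wine
8333.2244 wine × 1.3469 = 11224.01994436 donkey
11224.01994436 donkey × 0.76373 = 8572.1207521060628 hide
8572.1207521060628 hide × 0.40301 = 3454.650384306264369028 salt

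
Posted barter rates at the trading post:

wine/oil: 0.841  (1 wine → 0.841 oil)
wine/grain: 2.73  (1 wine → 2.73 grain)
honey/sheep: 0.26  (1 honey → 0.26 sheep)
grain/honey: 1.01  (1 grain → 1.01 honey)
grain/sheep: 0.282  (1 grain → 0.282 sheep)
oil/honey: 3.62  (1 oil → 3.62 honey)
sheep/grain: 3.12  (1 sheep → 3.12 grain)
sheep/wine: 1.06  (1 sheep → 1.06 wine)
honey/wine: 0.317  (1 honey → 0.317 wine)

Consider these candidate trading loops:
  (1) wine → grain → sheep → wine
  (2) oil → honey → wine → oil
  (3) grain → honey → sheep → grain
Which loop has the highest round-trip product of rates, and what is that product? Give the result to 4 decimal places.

0.9651

(1) 2.73 × 0.282 × 1.06 = 0.81605
(2) 3.62 × 0.317 × 0.841 = 0.96508
(3) 1.01 × 0.26 × 3.12 = 0.81931
Highest is cycle (2) at 0.9651 (≤1, no arbitrage).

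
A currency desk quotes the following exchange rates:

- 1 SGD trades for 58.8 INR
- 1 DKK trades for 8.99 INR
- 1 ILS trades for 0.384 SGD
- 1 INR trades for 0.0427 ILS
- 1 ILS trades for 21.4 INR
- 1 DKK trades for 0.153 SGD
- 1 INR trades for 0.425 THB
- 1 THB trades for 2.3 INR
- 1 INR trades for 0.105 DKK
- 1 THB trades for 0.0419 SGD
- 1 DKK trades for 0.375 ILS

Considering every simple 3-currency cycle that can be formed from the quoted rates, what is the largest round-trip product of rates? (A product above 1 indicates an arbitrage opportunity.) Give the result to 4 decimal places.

INR→THB→SGD→INR: 0.425 × 0.0419 × 58.8 = 1.04708
INR→ILS→SGD→INR: 0.0427 × 0.384 × 58.8 = 0.96413
DKK→SGD→INR→DKK: 0.153 × 58.8 × 0.105 = 0.94462
DKK→ILS→INR→DKK: 0.375 × 21.4 × 0.105 = 0.84263
Maximum is INR→THB→SGD→INR at 1.0471; arbitrage exists.

1.0471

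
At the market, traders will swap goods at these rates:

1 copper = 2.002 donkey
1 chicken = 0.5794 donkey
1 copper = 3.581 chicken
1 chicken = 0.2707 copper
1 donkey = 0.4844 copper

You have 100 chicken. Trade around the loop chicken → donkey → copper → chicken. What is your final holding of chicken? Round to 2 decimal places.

100 chicken × 0.5794 = 57.94 donkey
57.94 donkey × 0.4844 = 28.066136 copper
28.066136 copper × 3.581 = 100.504833016 chicken

100.50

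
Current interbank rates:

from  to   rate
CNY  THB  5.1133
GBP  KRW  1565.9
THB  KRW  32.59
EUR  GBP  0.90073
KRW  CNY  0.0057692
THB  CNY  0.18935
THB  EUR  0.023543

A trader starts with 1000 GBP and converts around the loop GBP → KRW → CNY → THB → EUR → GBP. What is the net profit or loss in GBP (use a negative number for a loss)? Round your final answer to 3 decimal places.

1000 GBP × 1565.9 = 1565900 KRW
1565900 KRW × 0.0057692 = 9033.99028 CNY
9033.99028 CNY × 5.1133 = 46193.502498724 THB
46193.502498724 THB × 0.023543 = 1087.533629327459132 EUR
1087.533629327459132 EUR × 0.90073 = 979.57416594412226396636 GBP
Net change: 979.57416594412226396636 − 1000 = -20.42583405587773603364 GBP

-20.426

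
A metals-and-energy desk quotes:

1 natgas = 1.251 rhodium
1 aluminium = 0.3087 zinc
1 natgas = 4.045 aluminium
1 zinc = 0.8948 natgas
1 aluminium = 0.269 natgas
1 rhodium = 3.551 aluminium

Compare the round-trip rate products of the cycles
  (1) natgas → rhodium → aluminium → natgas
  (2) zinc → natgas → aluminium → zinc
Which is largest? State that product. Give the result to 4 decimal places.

1.1950

(1) 1.251 × 3.551 × 0.269 = 1.19498
(2) 0.8948 × 4.045 × 0.3087 = 1.11733
Highest is cycle (1) at 1.1950 (>1, arbitrage).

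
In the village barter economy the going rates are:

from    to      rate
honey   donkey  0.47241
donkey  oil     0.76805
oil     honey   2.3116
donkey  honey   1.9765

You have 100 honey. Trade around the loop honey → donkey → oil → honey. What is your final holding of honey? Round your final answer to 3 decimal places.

83.873

100 honey × 0.47241 = 47.241 donkey
47.241 donkey × 0.76805 = 36.28345005 oil
36.28345005 oil × 2.3116 = 83.87282313558 honey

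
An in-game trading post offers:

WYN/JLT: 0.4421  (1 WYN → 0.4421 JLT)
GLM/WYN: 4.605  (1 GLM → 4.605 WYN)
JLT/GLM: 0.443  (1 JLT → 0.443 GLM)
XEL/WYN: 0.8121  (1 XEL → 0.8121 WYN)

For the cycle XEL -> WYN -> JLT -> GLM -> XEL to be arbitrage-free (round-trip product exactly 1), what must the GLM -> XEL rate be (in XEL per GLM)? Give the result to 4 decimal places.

Known legs of the cycle: 0.8121 × 0.4421 × 0.443 = 0.15905002863
For no arbitrage the full-cycle product must be 1, so the missing rate is 1 / 0.15905002863 ≈ 6.287330.

6.2873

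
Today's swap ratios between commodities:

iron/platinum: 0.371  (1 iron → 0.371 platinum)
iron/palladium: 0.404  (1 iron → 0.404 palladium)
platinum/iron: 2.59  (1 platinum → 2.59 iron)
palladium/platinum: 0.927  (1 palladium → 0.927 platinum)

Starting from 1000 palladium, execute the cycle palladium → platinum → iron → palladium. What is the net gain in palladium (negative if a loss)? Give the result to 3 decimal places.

1000 palladium × 0.927 = 927 platinum
927 platinum × 2.59 = 2400.93 iron
2400.93 iron × 0.404 = 969.97572 palladium
Net change: 969.97572 − 1000 = -30.02428 palladium

-30.024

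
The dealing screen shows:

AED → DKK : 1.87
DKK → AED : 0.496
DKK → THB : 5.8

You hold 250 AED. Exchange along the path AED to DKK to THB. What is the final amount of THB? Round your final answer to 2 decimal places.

2711.50

250 AED × 1.87 = 467.5 DKK
467.5 DKK × 5.8 = 2711.5 THB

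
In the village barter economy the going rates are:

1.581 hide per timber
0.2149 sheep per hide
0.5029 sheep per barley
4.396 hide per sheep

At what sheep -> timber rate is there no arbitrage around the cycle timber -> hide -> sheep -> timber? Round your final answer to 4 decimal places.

2.9433

Known legs of the cycle: 1.581 × 0.2149 = 0.3397569
For no arbitrage the full-cycle product must be 1, so the missing rate is 1 / 0.3397569 ≈ 2.943281.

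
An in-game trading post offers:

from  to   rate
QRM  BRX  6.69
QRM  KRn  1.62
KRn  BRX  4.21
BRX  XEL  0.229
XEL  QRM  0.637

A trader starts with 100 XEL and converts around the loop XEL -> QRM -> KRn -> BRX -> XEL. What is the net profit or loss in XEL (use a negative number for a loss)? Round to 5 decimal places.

-0.51170

100 XEL × 0.637 = 63.7 QRM
63.7 QRM × 1.62 = 103.194 KRn
103.194 KRn × 4.21 = 434.44674 BRX
434.44674 BRX × 0.229 = 99.48830346 XEL
Net change: 99.48830346 − 100 = -0.51169654 XEL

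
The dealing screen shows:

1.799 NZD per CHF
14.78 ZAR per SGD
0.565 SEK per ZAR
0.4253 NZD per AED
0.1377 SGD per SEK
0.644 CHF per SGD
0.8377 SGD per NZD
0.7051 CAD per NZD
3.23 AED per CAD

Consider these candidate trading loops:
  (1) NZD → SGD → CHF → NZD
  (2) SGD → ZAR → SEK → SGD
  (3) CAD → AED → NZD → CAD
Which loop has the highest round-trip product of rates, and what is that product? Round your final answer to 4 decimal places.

(1) 0.8377 × 0.644 × 1.799 = 0.97052
(2) 14.78 × 0.565 × 0.1377 = 1.14989
(3) 3.23 × 0.4253 × 0.7051 = 0.96861
Highest is cycle (2) at 1.1499 (>1, arbitrage).

1.1499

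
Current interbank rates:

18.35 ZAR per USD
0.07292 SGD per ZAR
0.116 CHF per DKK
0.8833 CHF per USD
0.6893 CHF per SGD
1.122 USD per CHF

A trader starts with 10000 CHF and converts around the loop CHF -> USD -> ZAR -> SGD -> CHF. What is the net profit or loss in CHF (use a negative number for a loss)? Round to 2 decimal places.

348.65

10000 CHF × 1.122 = 11220 USD
11220 USD × 18.35 = 205887 ZAR
205887 ZAR × 0.07292 = 15013.28004 SGD
15013.28004 SGD × 0.6893 = 10348.653931572 CHF
Net change: 10348.653931572 − 10000 = 348.653931572 CHF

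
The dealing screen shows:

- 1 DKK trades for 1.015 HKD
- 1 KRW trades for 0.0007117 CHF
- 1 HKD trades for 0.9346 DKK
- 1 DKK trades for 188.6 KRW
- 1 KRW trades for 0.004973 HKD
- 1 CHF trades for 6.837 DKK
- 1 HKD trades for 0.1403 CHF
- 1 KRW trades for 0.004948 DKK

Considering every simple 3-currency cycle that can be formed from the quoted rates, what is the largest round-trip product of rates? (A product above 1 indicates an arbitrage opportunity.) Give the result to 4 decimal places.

0.9736

CHF→DKK→HKD→CHF: 6.837 × 1.015 × 0.1403 = 0.97362
KRW→CHF→DKK→KRW: 0.0007117 × 6.837 × 188.6 = 0.91771
KRW→HKD→DKK→KRW: 0.004973 × 0.9346 × 188.6 = 0.87657
Maximum is CHF→DKK→HKD→CHF at 0.9736; no arbitrage — every cycle loses value.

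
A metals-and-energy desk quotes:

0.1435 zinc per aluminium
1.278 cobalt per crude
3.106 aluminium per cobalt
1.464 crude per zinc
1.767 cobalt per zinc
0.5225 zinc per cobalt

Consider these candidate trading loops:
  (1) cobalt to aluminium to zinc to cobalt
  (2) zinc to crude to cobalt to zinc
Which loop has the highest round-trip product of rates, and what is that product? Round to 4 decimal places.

0.9776

(1) 3.106 × 0.1435 × 1.767 = 0.78757
(2) 1.464 × 1.278 × 0.5225 = 0.97759
Highest is cycle (2) at 0.9776 (≤1, no arbitrage).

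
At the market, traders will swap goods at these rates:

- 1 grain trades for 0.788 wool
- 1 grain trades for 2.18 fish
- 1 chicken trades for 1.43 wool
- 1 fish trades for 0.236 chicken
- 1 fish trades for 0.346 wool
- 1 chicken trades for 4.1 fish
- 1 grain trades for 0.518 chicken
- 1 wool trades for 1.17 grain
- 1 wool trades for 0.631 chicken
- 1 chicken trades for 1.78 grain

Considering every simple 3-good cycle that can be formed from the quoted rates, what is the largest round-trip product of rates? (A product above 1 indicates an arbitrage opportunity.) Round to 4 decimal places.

fish→chicken→grain→fish: 0.236 × 1.78 × 2.18 = 0.91577
fish→wool→chicken→fish: 0.346 × 0.631 × 4.1 = 0.89514
wool→chicken→grain→wool: 0.631 × 1.78 × 0.788 = 0.88507
fish→wool→grain→fish: 0.346 × 1.17 × 2.18 = 0.88251
wool→grain→chicken→wool: 1.17 × 0.518 × 1.43 = 0.86667
Maximum is fish→chicken→grain→fish at 0.9158; no arbitrage — every cycle loses value.

0.9158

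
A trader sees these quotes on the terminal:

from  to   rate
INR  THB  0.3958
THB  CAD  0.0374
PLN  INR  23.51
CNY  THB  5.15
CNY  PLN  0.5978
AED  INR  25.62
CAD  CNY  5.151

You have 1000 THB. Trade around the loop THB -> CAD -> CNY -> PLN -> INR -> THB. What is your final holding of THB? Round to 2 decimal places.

1071.64

1000 THB × 0.0374 = 37.4 CAD
37.4 CAD × 5.151 = 192.6474 CNY
192.6474 CNY × 0.5978 = 115.16461572 PLN
115.16461572 PLN × 23.51 = 2707.5201155772 INR
2707.5201155772 INR × 0.3958 = 1071.63646174545576 THB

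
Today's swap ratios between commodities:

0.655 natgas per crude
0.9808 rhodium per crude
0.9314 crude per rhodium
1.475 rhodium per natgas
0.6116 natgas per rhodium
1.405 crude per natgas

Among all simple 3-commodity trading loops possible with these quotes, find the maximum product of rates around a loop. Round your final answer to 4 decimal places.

0.8998

crude→natgas→rhodium→crude: 0.655 × 1.475 × 0.9314 = 0.89985
crude→rhodium→natgas→crude: 0.9808 × 0.6116 × 1.405 = 0.84280
Maximum is crude→natgas→rhodium→crude at 0.8998; no arbitrage — every cycle loses value.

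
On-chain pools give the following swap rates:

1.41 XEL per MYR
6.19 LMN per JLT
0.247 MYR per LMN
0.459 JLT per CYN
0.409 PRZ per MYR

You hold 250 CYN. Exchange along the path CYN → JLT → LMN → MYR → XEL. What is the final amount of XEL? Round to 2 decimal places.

250 CYN × 0.459 = 114.75 JLT
114.75 JLT × 6.19 = 710.3025 LMN
710.3025 LMN × 0.247 = 175.4447175 MYR
175.4447175 MYR × 1.41 = 247.377051675 XEL

247.38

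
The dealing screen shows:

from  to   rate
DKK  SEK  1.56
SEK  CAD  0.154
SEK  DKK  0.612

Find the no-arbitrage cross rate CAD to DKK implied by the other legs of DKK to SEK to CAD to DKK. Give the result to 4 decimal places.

Known legs of the cycle: 1.56 × 0.154 = 0.24024
For no arbitrage the full-cycle product must be 1, so the missing rate is 1 / 0.24024 ≈ 4.162504.

4.1625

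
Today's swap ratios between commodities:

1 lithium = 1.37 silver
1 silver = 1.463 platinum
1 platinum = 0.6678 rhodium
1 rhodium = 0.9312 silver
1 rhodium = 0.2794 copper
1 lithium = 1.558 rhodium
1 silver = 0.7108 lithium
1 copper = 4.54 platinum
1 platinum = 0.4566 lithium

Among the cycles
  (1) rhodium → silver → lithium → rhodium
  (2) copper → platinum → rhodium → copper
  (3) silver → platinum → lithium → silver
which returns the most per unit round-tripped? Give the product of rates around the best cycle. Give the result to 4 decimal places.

(1) 0.9312 × 0.7108 × 1.558 = 1.03124
(2) 4.54 × 0.6678 × 0.2794 = 0.84709
(3) 1.463 × 0.4566 × 1.37 = 0.91517
Highest is cycle (1) at 1.0312 (>1, arbitrage).

1.0312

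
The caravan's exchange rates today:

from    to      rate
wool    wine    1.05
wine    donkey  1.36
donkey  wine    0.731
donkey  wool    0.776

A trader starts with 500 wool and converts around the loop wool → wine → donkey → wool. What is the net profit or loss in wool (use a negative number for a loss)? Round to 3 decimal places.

500 wool × 1.05 = 525 wine
525 wine × 1.36 = 714 donkey
714 donkey × 0.776 = 554.064 wool
Net change: 554.064 − 500 = 54.064 wool

54.064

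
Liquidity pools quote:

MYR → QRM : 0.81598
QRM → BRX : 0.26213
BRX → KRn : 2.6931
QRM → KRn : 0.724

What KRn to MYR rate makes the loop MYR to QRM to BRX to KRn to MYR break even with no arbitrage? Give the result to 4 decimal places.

Known legs of the cycle: 0.81598 × 0.26213 × 2.6931 = 0.57603480040194
For no arbitrage the full-cycle product must be 1, so the missing rate is 1 / 0.57603480040194 ≈ 1.736006.

1.7360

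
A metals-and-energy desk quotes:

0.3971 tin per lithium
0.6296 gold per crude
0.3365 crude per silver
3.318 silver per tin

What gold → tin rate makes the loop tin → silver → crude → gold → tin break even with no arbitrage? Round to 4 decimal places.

Known legs of the cycle: 3.318 × 0.3365 × 0.6296 = 0.7029528072
For no arbitrage the full-cycle product must be 1, so the missing rate is 1 / 0.7029528072 ≈ 1.422571.

1.4226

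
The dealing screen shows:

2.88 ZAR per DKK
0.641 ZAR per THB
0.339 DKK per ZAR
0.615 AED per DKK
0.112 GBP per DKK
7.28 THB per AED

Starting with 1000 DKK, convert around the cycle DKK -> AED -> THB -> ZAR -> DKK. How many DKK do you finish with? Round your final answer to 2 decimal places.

1000 DKK × 0.615 = 615 AED
615 AED × 7.28 = 4477.2 THB
4477.2 THB × 0.641 = 2869.8852 ZAR
2869.8852 ZAR × 0.339 = 972.8910828 DKK

972.89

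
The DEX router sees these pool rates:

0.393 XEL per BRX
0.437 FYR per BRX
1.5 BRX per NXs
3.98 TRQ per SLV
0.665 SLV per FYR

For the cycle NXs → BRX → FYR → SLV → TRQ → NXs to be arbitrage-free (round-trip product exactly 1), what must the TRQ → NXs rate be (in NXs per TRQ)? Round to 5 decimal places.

0.57640

Known legs of the cycle: 1.5 × 0.437 × 0.665 × 3.98 = 1.73491185
For no arbitrage the full-cycle product must be 1, so the missing rate is 1 / 1.73491185 ≈ 0.5763982.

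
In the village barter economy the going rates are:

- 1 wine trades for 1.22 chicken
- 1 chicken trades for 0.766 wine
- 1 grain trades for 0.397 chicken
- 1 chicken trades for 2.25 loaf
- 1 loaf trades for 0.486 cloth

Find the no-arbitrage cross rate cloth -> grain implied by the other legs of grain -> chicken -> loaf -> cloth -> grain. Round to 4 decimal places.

2.3035

Known legs of the cycle: 0.397 × 2.25 × 0.486 = 0.4341195
For no arbitrage the full-cycle product must be 1, so the missing rate is 1 / 0.4341195 ≈ 2.303513.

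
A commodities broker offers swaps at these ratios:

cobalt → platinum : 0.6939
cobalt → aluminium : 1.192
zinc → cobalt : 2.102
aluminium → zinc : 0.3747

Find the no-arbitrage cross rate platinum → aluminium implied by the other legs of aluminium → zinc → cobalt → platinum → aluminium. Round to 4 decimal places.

Known legs of the cycle: 0.3747 × 2.102 × 0.6939 = 0.54652910166
For no arbitrage the full-cycle product must be 1, so the missing rate is 1 / 0.54652910166 ≈ 1.829729.

1.8297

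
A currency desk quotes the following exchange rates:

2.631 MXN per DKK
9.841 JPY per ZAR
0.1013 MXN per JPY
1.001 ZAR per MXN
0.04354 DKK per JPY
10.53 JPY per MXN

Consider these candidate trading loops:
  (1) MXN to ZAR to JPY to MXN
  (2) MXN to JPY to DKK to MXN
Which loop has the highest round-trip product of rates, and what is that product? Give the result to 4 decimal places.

(1) 1.001 × 9.841 × 0.1013 = 0.99789
(2) 10.53 × 0.04354 × 2.631 = 1.20625
Highest is cycle (2) at 1.2063 (>1, arbitrage).

1.2063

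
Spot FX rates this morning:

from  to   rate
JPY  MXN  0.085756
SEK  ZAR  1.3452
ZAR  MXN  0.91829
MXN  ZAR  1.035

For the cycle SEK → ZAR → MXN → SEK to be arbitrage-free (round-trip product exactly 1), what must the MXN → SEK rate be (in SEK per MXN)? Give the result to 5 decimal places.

0.80953

Known legs of the cycle: 1.3452 × 0.91829 = 1.235283708
For no arbitrage the full-cycle product must be 1, so the missing rate is 1 / 1.235283708 ≈ 0.8095306.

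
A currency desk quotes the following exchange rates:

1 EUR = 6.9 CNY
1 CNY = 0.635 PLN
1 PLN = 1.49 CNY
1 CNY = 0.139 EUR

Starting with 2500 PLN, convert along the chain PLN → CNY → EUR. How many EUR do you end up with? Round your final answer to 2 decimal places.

517.78

2500 PLN × 1.49 = 3725 CNY
3725 CNY × 0.139 = 517.775 EUR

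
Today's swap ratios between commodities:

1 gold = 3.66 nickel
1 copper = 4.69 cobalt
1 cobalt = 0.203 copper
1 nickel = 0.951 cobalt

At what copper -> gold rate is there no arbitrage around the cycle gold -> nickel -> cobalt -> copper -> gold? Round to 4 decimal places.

Known legs of the cycle: 3.66 × 0.951 × 0.203 = 0.70657398
For no arbitrage the full-cycle product must be 1, so the missing rate is 1 / 0.70657398 ≈ 1.415280.

1.4153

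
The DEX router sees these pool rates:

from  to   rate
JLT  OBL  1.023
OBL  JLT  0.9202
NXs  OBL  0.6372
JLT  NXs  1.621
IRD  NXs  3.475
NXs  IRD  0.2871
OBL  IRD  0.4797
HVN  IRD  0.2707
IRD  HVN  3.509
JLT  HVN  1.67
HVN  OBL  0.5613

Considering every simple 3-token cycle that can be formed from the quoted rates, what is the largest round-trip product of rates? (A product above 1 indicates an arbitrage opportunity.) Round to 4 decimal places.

1.0622

IRD→NXs→OBL→IRD: 3.475 × 0.6372 × 0.4797 = 1.06219
OBL→JLT→NXs→OBL: 0.9202 × 1.621 × 0.6372 = 0.95048
IRD→HVN→OBL→IRD: 3.509 × 0.5613 × 0.4797 = 0.94482
OBL→JLT→HVN→OBL: 0.9202 × 1.67 × 0.5613 = 0.86257
Maximum is IRD→NXs→OBL→IRD at 1.0622; arbitrage exists.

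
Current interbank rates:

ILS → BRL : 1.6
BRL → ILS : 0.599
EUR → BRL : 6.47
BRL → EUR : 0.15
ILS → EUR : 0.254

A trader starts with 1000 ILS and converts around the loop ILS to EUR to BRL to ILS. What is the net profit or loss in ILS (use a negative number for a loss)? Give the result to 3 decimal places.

1000 ILS × 0.254 = 254 EUR
254 EUR × 6.47 = 1643.38 BRL
1643.38 BRL × 0.599 = 984.38462 ILS
Net change: 984.38462 − 1000 = -15.61538 ILS

-15.615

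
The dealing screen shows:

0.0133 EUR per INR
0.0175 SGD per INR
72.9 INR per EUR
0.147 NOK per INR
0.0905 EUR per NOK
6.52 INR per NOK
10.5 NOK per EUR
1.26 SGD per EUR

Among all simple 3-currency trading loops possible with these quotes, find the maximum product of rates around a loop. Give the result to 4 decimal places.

0.9698

INR→NOK→EUR→INR: 0.147 × 0.0905 × 72.9 = 0.96983
INR→EUR→NOK→INR: 0.0133 × 10.5 × 6.52 = 0.91052
Maximum is INR→NOK→EUR→INR at 0.9698; no arbitrage — every cycle loses value.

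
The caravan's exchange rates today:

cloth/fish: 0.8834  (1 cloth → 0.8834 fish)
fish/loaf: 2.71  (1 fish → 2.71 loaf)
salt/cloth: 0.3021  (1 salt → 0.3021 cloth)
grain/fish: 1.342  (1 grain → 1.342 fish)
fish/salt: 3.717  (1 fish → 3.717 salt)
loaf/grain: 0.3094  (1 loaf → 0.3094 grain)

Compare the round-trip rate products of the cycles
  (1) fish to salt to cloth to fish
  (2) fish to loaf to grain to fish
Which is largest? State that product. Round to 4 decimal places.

1.1252

(1) 3.717 × 0.3021 × 0.8834 = 0.99197
(2) 2.71 × 0.3094 × 1.342 = 1.12523
Highest is cycle (2) at 1.1252 (>1, arbitrage).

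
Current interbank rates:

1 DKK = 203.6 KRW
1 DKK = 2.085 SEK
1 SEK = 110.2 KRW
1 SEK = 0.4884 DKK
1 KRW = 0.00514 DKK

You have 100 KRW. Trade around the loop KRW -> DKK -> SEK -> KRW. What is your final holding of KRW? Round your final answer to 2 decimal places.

100 KRW × 0.00514 = 0.514 DKK
0.514 DKK × 2.085 = 1.07169 SEK
1.07169 SEK × 110.2 = 118.100238 KRW

118.10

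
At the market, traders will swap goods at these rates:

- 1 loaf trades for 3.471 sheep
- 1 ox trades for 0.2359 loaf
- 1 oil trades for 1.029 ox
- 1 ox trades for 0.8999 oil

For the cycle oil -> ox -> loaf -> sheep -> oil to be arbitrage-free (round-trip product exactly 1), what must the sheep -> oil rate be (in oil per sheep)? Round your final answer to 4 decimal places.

1.1869

Known legs of the cycle: 1.029 × 0.2359 × 3.471 = 0.8425543581
For no arbitrage the full-cycle product must be 1, so the missing rate is 1 / 0.8425543581 ≈ 1.186867.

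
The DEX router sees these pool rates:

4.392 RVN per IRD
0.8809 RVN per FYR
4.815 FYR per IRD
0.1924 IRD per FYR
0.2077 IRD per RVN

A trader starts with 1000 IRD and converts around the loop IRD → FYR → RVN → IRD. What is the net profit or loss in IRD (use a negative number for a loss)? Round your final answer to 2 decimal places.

1000 IRD × 4.815 = 4815 FYR
4815 FYR × 0.8809 = 4241.5335 RVN
4241.5335 RVN × 0.2077 = 880.96650795 IRD
Net change: 880.96650795 − 1000 = -119.03349205 IRD

-119.03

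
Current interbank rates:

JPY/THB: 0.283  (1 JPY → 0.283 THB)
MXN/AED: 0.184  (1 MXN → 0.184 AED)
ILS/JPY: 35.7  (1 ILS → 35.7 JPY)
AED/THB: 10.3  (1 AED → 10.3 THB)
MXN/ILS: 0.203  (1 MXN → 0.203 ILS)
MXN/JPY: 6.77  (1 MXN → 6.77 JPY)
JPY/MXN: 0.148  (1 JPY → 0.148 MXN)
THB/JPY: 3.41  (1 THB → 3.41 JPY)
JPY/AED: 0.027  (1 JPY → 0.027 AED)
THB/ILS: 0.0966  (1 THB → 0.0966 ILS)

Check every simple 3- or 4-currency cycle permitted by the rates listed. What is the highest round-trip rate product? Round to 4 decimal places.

ILS→JPY→MXN→ILS: 35.7 × 0.148 × 0.203 = 1.07257
ILS→JPY→THB→ILS: 35.7 × 0.283 × 0.0966 = 0.97596
AED→THB→ILS→JPY→AED: 10.3 × 0.0966 × 35.7 × 0.027 = 0.95906
AED→THB→JPY→MXN→AED: 10.3 × 3.41 × 0.148 × 0.184 = 0.95647
AED→THB→JPY→AED: 10.3 × 3.41 × 0.027 = 0.94832
Maximum is ILS→JPY→MXN→ILS at 1.0726; arbitrage exists.

1.0726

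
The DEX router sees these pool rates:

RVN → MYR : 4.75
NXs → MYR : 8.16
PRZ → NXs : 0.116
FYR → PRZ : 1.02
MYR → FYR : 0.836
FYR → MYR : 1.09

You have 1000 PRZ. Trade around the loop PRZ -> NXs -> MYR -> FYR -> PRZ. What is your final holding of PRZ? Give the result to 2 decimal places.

1000 PRZ × 0.116 = 116 NXs
116 NXs × 8.16 = 946.56 MYR
946.56 MYR × 0.836 = 791.32416 FYR
791.32416 FYR × 1.02 = 807.1506432 PRZ

807.15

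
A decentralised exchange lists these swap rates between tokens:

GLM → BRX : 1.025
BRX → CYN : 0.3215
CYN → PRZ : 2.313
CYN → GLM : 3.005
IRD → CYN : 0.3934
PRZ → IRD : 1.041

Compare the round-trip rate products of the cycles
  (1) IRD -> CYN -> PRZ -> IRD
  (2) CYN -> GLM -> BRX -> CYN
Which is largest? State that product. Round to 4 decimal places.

(1) 0.3934 × 2.313 × 1.041 = 0.94724
(2) 3.005 × 1.025 × 0.3215 = 0.99026
Highest is cycle (2) at 0.9903 (≤1, no arbitrage).

0.9903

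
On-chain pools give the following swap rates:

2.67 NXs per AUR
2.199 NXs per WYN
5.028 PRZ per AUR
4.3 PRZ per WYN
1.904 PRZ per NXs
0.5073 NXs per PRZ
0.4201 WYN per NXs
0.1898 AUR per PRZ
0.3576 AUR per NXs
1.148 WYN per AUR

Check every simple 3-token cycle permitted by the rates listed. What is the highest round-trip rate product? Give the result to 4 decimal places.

PRZ→AUR→NXs→PRZ: 0.1898 × 2.67 × 1.904 = 0.96488
PRZ→AUR→WYN→PRZ: 0.1898 × 1.148 × 4.3 = 0.93693
PRZ→NXs→WYN→PRZ: 0.5073 × 0.4201 × 4.3 = 0.91640
PRZ→NXs→AUR→PRZ: 0.5073 × 0.3576 × 5.028 = 0.91213
AUR→WYN→NXs→AUR: 1.148 × 2.199 × 0.3576 = 0.90274
Maximum is PRZ→AUR→NXs→PRZ at 0.9649; no arbitrage — every cycle loses value.

0.9649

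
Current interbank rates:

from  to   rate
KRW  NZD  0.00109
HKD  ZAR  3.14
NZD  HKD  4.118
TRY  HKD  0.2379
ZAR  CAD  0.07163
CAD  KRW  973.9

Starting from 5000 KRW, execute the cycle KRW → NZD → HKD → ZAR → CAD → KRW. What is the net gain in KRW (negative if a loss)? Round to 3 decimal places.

-83.888

5000 KRW × 0.00109 = 5.45 NZD
5.45 NZD × 4.118 = 22.4431 HKD
22.4431 HKD × 3.14 = 70.471334 ZAR
70.471334 ZAR × 0.07163 = 5.04786165442 CAD
5.04786165442 CAD × 973.9 = 4916.112465239638 KRW
Net change: 4916.112465239638 − 5000 = -83.887534760362 KRW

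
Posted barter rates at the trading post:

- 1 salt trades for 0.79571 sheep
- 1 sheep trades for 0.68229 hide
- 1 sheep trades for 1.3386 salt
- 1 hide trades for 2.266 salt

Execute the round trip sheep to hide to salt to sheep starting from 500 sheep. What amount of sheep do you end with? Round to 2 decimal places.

615.11

500 sheep × 0.68229 = 341.145 hide
341.145 hide × 2.266 = 773.03457 salt
773.03457 salt × 0.79571 = 615.1113376947 sheep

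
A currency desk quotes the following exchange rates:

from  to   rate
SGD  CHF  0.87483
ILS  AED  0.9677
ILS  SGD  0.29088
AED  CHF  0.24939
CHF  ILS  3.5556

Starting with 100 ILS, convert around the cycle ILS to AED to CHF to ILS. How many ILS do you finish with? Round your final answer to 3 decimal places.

85.809

100 ILS × 0.9677 = 96.77 AED
96.77 AED × 0.24939 = 24.1334703 CHF
24.1334703 CHF × 3.5556 = 85.80896699868 ILS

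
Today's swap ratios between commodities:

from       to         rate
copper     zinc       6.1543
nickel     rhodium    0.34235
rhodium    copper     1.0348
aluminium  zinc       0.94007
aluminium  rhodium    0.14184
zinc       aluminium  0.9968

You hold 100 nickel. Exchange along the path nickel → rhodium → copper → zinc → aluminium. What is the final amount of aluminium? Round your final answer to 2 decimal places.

100 nickel × 0.34235 = 34.235 rhodium
34.235 rhodium × 1.0348 = 35.426378 copper
35.426378 copper × 6.1543 = 218.0245581254 zinc
218.0245581254 zinc × 0.9968 = 217.32687953939872 aluminium

217.33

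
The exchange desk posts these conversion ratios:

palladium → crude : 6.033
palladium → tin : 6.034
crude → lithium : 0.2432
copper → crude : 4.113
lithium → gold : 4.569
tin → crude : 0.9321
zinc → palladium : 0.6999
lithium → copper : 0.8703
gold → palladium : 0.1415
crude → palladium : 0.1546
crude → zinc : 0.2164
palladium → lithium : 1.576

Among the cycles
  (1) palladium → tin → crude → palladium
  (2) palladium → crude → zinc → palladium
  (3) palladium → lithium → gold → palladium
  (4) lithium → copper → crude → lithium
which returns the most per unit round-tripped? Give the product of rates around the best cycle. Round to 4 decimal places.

1.0189

(1) 6.034 × 0.9321 × 0.1546 = 0.86952
(2) 6.033 × 0.2164 × 0.6999 = 0.91375
(3) 1.576 × 4.569 × 0.1415 = 1.01891
(4) 0.8703 × 4.113 × 0.2432 = 0.87055
Highest is cycle (3) at 1.0189 (>1, arbitrage).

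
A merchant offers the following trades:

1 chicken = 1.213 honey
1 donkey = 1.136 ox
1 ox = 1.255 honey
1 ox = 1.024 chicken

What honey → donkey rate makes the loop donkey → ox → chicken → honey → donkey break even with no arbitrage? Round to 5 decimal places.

Known legs of the cycle: 1.136 × 1.024 × 1.213 = 1.411039232
For no arbitrage the full-cycle product must be 1, so the missing rate is 1 / 1.411039232 ≈ 0.7086975.

0.70870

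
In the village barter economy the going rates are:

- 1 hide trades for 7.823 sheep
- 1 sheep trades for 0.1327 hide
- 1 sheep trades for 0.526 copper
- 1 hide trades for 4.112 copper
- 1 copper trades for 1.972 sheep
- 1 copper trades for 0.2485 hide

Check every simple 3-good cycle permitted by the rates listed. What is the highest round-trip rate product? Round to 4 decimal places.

1.0760

hide→copper→sheep→hide: 4.112 × 1.972 × 0.1327 = 1.07605
hide→sheep→copper→hide: 7.823 × 0.526 × 0.2485 = 1.02255
Maximum is hide→copper→sheep→hide at 1.0760; arbitrage exists.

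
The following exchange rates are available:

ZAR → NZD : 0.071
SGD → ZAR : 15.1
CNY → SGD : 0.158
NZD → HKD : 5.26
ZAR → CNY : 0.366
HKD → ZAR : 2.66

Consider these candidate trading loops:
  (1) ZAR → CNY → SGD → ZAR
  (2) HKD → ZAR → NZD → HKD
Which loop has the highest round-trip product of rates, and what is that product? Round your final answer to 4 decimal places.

0.9934

(1) 0.366 × 0.158 × 15.1 = 0.87320
(2) 2.66 × 0.071 × 5.26 = 0.99340
Highest is cycle (2) at 0.9934 (≤1, no arbitrage).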